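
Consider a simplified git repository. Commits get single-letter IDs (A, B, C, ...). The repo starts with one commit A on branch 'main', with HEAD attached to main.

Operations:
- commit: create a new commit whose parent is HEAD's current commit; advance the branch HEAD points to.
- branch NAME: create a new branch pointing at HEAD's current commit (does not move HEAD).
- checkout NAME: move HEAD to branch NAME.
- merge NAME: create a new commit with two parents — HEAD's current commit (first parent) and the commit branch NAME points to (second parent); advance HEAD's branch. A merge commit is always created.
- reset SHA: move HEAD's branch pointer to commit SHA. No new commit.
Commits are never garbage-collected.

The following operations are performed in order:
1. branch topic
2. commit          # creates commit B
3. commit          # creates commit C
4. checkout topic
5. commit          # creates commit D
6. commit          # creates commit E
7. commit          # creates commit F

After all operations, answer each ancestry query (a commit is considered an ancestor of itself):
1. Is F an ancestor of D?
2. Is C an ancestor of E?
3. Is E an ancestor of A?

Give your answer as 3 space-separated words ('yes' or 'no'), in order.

After op 1 (branch): HEAD=main@A [main=A topic=A]
After op 2 (commit): HEAD=main@B [main=B topic=A]
After op 3 (commit): HEAD=main@C [main=C topic=A]
After op 4 (checkout): HEAD=topic@A [main=C topic=A]
After op 5 (commit): HEAD=topic@D [main=C topic=D]
After op 6 (commit): HEAD=topic@E [main=C topic=E]
After op 7 (commit): HEAD=topic@F [main=C topic=F]
ancestors(D) = {A,D}; F in? no
ancestors(E) = {A,D,E}; C in? no
ancestors(A) = {A}; E in? no

Answer: no no no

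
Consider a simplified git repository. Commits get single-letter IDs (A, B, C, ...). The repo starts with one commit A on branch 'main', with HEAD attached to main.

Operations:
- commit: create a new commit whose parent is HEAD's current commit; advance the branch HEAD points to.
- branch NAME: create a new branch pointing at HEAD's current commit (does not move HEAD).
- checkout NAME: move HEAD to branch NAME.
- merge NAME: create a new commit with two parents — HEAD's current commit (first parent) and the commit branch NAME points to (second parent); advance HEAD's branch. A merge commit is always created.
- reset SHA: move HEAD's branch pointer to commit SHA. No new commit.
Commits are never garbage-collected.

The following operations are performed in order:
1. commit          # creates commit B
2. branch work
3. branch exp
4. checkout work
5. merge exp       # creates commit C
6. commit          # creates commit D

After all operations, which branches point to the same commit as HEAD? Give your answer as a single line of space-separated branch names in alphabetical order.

Answer: work

Derivation:
After op 1 (commit): HEAD=main@B [main=B]
After op 2 (branch): HEAD=main@B [main=B work=B]
After op 3 (branch): HEAD=main@B [exp=B main=B work=B]
After op 4 (checkout): HEAD=work@B [exp=B main=B work=B]
After op 5 (merge): HEAD=work@C [exp=B main=B work=C]
After op 6 (commit): HEAD=work@D [exp=B main=B work=D]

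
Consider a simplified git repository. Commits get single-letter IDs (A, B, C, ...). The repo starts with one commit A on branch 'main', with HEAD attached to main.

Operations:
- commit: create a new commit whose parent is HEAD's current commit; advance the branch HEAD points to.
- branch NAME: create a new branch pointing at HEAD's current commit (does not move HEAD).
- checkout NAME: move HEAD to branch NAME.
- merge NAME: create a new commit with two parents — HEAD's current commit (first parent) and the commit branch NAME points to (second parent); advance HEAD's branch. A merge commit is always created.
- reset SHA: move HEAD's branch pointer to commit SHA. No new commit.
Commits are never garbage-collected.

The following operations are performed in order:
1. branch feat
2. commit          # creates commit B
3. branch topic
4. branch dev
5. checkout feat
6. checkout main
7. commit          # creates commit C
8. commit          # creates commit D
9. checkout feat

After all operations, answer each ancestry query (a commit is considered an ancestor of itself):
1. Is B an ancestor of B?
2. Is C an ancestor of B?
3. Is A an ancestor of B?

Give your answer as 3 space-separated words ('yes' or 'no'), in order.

Answer: yes no yes

Derivation:
After op 1 (branch): HEAD=main@A [feat=A main=A]
After op 2 (commit): HEAD=main@B [feat=A main=B]
After op 3 (branch): HEAD=main@B [feat=A main=B topic=B]
After op 4 (branch): HEAD=main@B [dev=B feat=A main=B topic=B]
After op 5 (checkout): HEAD=feat@A [dev=B feat=A main=B topic=B]
After op 6 (checkout): HEAD=main@B [dev=B feat=A main=B topic=B]
After op 7 (commit): HEAD=main@C [dev=B feat=A main=C topic=B]
After op 8 (commit): HEAD=main@D [dev=B feat=A main=D topic=B]
After op 9 (checkout): HEAD=feat@A [dev=B feat=A main=D topic=B]
ancestors(B) = {A,B}; B in? yes
ancestors(B) = {A,B}; C in? no
ancestors(B) = {A,B}; A in? yes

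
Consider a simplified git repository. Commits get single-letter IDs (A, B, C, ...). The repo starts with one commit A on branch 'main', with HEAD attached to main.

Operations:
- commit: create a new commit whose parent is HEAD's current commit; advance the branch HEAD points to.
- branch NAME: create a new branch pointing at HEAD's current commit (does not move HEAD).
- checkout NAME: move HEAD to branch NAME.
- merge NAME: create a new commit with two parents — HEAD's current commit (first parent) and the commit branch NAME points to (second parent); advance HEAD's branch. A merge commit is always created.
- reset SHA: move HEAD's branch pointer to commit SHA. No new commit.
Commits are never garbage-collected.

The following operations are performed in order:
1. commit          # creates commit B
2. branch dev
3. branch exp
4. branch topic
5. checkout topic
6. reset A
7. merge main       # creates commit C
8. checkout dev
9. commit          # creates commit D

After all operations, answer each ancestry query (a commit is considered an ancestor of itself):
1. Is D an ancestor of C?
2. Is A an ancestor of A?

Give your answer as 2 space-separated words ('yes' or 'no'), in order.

After op 1 (commit): HEAD=main@B [main=B]
After op 2 (branch): HEAD=main@B [dev=B main=B]
After op 3 (branch): HEAD=main@B [dev=B exp=B main=B]
After op 4 (branch): HEAD=main@B [dev=B exp=B main=B topic=B]
After op 5 (checkout): HEAD=topic@B [dev=B exp=B main=B topic=B]
After op 6 (reset): HEAD=topic@A [dev=B exp=B main=B topic=A]
After op 7 (merge): HEAD=topic@C [dev=B exp=B main=B topic=C]
After op 8 (checkout): HEAD=dev@B [dev=B exp=B main=B topic=C]
After op 9 (commit): HEAD=dev@D [dev=D exp=B main=B topic=C]
ancestors(C) = {A,B,C}; D in? no
ancestors(A) = {A}; A in? yes

Answer: no yes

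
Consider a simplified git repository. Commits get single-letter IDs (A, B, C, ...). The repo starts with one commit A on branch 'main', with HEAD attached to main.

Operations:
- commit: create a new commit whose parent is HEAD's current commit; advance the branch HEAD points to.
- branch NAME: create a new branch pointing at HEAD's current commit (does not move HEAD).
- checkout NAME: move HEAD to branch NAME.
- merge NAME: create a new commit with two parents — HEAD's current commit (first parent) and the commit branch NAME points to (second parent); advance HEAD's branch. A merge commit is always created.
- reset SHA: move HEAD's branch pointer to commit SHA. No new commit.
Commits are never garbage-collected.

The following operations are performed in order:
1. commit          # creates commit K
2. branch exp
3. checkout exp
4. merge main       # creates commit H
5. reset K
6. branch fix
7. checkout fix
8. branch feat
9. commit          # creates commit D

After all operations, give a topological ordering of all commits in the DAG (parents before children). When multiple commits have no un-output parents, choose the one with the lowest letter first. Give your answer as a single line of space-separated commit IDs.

After op 1 (commit): HEAD=main@K [main=K]
After op 2 (branch): HEAD=main@K [exp=K main=K]
After op 3 (checkout): HEAD=exp@K [exp=K main=K]
After op 4 (merge): HEAD=exp@H [exp=H main=K]
After op 5 (reset): HEAD=exp@K [exp=K main=K]
After op 6 (branch): HEAD=exp@K [exp=K fix=K main=K]
After op 7 (checkout): HEAD=fix@K [exp=K fix=K main=K]
After op 8 (branch): HEAD=fix@K [exp=K feat=K fix=K main=K]
After op 9 (commit): HEAD=fix@D [exp=K feat=K fix=D main=K]
commit A: parents=[]
commit D: parents=['K']
commit H: parents=['K', 'K']
commit K: parents=['A']

Answer: A K D H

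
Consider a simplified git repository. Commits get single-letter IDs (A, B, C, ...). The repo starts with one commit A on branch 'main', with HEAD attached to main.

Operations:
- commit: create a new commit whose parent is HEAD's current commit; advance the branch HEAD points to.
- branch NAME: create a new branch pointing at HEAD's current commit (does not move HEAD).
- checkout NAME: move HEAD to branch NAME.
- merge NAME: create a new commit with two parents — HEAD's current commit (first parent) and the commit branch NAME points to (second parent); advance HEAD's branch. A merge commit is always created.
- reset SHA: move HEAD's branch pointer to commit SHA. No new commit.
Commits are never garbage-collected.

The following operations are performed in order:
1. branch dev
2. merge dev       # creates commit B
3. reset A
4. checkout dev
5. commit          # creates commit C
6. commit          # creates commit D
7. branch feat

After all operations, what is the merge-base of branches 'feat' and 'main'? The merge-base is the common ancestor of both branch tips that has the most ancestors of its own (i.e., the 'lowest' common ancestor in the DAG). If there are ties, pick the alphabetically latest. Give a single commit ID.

After op 1 (branch): HEAD=main@A [dev=A main=A]
After op 2 (merge): HEAD=main@B [dev=A main=B]
After op 3 (reset): HEAD=main@A [dev=A main=A]
After op 4 (checkout): HEAD=dev@A [dev=A main=A]
After op 5 (commit): HEAD=dev@C [dev=C main=A]
After op 6 (commit): HEAD=dev@D [dev=D main=A]
After op 7 (branch): HEAD=dev@D [dev=D feat=D main=A]
ancestors(feat=D): ['A', 'C', 'D']
ancestors(main=A): ['A']
common: ['A']

Answer: A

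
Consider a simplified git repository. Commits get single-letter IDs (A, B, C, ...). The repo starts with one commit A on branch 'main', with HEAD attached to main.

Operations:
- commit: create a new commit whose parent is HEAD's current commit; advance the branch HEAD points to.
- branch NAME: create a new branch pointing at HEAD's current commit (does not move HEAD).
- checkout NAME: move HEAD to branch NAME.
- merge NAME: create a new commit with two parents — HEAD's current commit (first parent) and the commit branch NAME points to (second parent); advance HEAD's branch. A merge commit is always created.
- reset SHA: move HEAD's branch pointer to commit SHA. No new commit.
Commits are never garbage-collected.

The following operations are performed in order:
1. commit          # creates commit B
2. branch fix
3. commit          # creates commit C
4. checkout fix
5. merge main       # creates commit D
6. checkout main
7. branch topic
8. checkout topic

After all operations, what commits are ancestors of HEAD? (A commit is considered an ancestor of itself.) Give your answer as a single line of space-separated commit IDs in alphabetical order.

After op 1 (commit): HEAD=main@B [main=B]
After op 2 (branch): HEAD=main@B [fix=B main=B]
After op 3 (commit): HEAD=main@C [fix=B main=C]
After op 4 (checkout): HEAD=fix@B [fix=B main=C]
After op 5 (merge): HEAD=fix@D [fix=D main=C]
After op 6 (checkout): HEAD=main@C [fix=D main=C]
After op 7 (branch): HEAD=main@C [fix=D main=C topic=C]
After op 8 (checkout): HEAD=topic@C [fix=D main=C topic=C]

Answer: A B C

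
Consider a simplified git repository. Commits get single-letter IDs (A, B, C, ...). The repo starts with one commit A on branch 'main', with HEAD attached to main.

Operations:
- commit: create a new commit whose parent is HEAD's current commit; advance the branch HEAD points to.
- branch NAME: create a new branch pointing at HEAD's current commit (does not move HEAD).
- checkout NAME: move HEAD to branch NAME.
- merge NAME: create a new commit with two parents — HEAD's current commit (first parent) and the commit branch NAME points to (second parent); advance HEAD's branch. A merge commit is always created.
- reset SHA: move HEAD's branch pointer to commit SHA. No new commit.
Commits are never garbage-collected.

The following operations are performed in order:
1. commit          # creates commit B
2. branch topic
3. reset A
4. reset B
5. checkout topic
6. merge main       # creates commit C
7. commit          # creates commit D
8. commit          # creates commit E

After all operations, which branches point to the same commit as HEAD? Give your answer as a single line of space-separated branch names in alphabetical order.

After op 1 (commit): HEAD=main@B [main=B]
After op 2 (branch): HEAD=main@B [main=B topic=B]
After op 3 (reset): HEAD=main@A [main=A topic=B]
After op 4 (reset): HEAD=main@B [main=B topic=B]
After op 5 (checkout): HEAD=topic@B [main=B topic=B]
After op 6 (merge): HEAD=topic@C [main=B topic=C]
After op 7 (commit): HEAD=topic@D [main=B topic=D]
After op 8 (commit): HEAD=topic@E [main=B topic=E]

Answer: topic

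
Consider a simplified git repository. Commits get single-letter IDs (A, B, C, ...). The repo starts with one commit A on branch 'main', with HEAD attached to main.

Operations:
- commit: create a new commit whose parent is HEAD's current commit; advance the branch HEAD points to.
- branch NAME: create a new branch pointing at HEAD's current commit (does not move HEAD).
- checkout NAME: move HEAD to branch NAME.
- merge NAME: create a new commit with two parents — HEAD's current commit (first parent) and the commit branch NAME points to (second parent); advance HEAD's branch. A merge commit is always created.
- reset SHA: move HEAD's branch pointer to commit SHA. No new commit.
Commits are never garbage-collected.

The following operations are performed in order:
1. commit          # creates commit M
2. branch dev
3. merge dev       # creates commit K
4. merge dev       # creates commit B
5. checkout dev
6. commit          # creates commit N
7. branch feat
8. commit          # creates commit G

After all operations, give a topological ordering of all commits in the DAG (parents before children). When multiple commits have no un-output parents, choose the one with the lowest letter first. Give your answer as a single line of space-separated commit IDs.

After op 1 (commit): HEAD=main@M [main=M]
After op 2 (branch): HEAD=main@M [dev=M main=M]
After op 3 (merge): HEAD=main@K [dev=M main=K]
After op 4 (merge): HEAD=main@B [dev=M main=B]
After op 5 (checkout): HEAD=dev@M [dev=M main=B]
After op 6 (commit): HEAD=dev@N [dev=N main=B]
After op 7 (branch): HEAD=dev@N [dev=N feat=N main=B]
After op 8 (commit): HEAD=dev@G [dev=G feat=N main=B]
commit A: parents=[]
commit B: parents=['K', 'M']
commit G: parents=['N']
commit K: parents=['M', 'M']
commit M: parents=['A']
commit N: parents=['M']

Answer: A M K B N G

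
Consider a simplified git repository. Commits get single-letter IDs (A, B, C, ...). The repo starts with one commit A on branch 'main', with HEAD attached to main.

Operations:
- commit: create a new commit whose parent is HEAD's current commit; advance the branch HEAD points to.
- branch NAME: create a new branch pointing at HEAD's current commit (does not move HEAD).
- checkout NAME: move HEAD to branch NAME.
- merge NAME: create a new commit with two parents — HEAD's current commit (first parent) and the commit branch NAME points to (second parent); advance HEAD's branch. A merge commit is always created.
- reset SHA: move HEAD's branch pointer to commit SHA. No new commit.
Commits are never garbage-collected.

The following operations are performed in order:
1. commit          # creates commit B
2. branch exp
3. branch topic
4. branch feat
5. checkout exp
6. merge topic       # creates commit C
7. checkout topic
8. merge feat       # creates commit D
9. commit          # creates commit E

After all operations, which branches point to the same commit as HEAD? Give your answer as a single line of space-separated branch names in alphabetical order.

After op 1 (commit): HEAD=main@B [main=B]
After op 2 (branch): HEAD=main@B [exp=B main=B]
After op 3 (branch): HEAD=main@B [exp=B main=B topic=B]
After op 4 (branch): HEAD=main@B [exp=B feat=B main=B topic=B]
After op 5 (checkout): HEAD=exp@B [exp=B feat=B main=B topic=B]
After op 6 (merge): HEAD=exp@C [exp=C feat=B main=B topic=B]
After op 7 (checkout): HEAD=topic@B [exp=C feat=B main=B topic=B]
After op 8 (merge): HEAD=topic@D [exp=C feat=B main=B topic=D]
After op 9 (commit): HEAD=topic@E [exp=C feat=B main=B topic=E]

Answer: topic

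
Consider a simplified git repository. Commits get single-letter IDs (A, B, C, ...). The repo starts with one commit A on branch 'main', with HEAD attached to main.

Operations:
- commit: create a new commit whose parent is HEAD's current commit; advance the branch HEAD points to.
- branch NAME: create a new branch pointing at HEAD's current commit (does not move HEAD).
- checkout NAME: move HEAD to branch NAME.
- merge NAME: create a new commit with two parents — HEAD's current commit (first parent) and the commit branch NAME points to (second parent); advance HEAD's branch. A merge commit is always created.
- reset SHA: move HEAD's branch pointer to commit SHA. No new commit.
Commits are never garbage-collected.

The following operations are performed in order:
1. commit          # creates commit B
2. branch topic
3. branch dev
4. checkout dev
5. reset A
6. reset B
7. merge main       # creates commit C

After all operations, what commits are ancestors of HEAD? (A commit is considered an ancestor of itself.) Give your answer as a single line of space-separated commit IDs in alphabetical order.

Answer: A B C

Derivation:
After op 1 (commit): HEAD=main@B [main=B]
After op 2 (branch): HEAD=main@B [main=B topic=B]
After op 3 (branch): HEAD=main@B [dev=B main=B topic=B]
After op 4 (checkout): HEAD=dev@B [dev=B main=B topic=B]
After op 5 (reset): HEAD=dev@A [dev=A main=B topic=B]
After op 6 (reset): HEAD=dev@B [dev=B main=B topic=B]
After op 7 (merge): HEAD=dev@C [dev=C main=B topic=B]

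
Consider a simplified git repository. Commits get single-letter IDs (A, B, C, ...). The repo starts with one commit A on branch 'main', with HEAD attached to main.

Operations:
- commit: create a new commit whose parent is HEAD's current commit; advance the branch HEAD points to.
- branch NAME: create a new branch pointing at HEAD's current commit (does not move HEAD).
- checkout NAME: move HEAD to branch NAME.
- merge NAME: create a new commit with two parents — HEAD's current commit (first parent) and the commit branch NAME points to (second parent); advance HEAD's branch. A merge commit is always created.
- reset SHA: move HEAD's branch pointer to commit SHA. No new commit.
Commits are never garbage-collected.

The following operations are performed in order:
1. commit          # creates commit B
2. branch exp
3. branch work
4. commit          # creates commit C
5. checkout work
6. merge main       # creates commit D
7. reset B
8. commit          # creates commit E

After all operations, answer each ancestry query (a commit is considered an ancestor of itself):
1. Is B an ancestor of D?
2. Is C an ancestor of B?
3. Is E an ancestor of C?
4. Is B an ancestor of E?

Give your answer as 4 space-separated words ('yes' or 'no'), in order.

After op 1 (commit): HEAD=main@B [main=B]
After op 2 (branch): HEAD=main@B [exp=B main=B]
After op 3 (branch): HEAD=main@B [exp=B main=B work=B]
After op 4 (commit): HEAD=main@C [exp=B main=C work=B]
After op 5 (checkout): HEAD=work@B [exp=B main=C work=B]
After op 6 (merge): HEAD=work@D [exp=B main=C work=D]
After op 7 (reset): HEAD=work@B [exp=B main=C work=B]
After op 8 (commit): HEAD=work@E [exp=B main=C work=E]
ancestors(D) = {A,B,C,D}; B in? yes
ancestors(B) = {A,B}; C in? no
ancestors(C) = {A,B,C}; E in? no
ancestors(E) = {A,B,E}; B in? yes

Answer: yes no no yes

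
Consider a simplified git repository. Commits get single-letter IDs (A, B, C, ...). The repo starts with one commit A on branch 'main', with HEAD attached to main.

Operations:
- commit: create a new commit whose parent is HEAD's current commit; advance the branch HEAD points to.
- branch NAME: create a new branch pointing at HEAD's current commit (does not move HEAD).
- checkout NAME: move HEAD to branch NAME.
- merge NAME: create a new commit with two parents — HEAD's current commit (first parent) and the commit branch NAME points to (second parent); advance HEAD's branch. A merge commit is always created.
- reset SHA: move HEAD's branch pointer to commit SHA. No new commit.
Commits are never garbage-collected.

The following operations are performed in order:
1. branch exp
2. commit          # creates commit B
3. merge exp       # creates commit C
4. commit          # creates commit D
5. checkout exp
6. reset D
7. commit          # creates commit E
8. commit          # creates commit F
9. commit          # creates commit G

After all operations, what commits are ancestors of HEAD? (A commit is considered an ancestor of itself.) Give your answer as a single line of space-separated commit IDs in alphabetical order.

Answer: A B C D E F G

Derivation:
After op 1 (branch): HEAD=main@A [exp=A main=A]
After op 2 (commit): HEAD=main@B [exp=A main=B]
After op 3 (merge): HEAD=main@C [exp=A main=C]
After op 4 (commit): HEAD=main@D [exp=A main=D]
After op 5 (checkout): HEAD=exp@A [exp=A main=D]
After op 6 (reset): HEAD=exp@D [exp=D main=D]
After op 7 (commit): HEAD=exp@E [exp=E main=D]
After op 8 (commit): HEAD=exp@F [exp=F main=D]
After op 9 (commit): HEAD=exp@G [exp=G main=D]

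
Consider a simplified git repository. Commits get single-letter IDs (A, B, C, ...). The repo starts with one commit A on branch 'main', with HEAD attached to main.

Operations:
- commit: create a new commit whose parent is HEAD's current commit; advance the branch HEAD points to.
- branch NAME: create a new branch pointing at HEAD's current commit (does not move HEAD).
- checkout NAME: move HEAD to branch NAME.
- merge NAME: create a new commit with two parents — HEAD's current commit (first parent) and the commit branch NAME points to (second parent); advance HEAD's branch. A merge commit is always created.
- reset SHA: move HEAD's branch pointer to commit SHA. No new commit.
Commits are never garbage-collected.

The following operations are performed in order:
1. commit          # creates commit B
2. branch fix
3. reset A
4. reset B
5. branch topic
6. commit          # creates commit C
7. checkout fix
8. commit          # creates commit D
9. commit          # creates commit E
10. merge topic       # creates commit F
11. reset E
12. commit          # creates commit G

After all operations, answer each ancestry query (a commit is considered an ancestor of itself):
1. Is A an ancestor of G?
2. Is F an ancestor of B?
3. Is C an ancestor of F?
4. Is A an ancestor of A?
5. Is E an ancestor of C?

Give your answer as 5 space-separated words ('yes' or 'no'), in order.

After op 1 (commit): HEAD=main@B [main=B]
After op 2 (branch): HEAD=main@B [fix=B main=B]
After op 3 (reset): HEAD=main@A [fix=B main=A]
After op 4 (reset): HEAD=main@B [fix=B main=B]
After op 5 (branch): HEAD=main@B [fix=B main=B topic=B]
After op 6 (commit): HEAD=main@C [fix=B main=C topic=B]
After op 7 (checkout): HEAD=fix@B [fix=B main=C topic=B]
After op 8 (commit): HEAD=fix@D [fix=D main=C topic=B]
After op 9 (commit): HEAD=fix@E [fix=E main=C topic=B]
After op 10 (merge): HEAD=fix@F [fix=F main=C topic=B]
After op 11 (reset): HEAD=fix@E [fix=E main=C topic=B]
After op 12 (commit): HEAD=fix@G [fix=G main=C topic=B]
ancestors(G) = {A,B,D,E,G}; A in? yes
ancestors(B) = {A,B}; F in? no
ancestors(F) = {A,B,D,E,F}; C in? no
ancestors(A) = {A}; A in? yes
ancestors(C) = {A,B,C}; E in? no

Answer: yes no no yes no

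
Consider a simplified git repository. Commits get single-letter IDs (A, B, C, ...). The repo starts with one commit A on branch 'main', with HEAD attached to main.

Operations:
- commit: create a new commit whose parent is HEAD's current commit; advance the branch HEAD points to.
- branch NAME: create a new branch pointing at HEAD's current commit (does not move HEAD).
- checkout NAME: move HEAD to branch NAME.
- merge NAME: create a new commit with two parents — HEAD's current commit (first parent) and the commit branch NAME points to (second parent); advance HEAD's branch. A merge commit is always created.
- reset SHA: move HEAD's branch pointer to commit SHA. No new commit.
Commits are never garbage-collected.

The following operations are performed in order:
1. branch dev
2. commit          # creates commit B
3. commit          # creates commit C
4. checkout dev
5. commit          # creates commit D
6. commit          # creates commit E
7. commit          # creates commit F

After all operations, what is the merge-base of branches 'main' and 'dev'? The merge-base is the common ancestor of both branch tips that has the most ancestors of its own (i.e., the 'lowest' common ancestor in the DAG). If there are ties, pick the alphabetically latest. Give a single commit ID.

After op 1 (branch): HEAD=main@A [dev=A main=A]
After op 2 (commit): HEAD=main@B [dev=A main=B]
After op 3 (commit): HEAD=main@C [dev=A main=C]
After op 4 (checkout): HEAD=dev@A [dev=A main=C]
After op 5 (commit): HEAD=dev@D [dev=D main=C]
After op 6 (commit): HEAD=dev@E [dev=E main=C]
After op 7 (commit): HEAD=dev@F [dev=F main=C]
ancestors(main=C): ['A', 'B', 'C']
ancestors(dev=F): ['A', 'D', 'E', 'F']
common: ['A']

Answer: A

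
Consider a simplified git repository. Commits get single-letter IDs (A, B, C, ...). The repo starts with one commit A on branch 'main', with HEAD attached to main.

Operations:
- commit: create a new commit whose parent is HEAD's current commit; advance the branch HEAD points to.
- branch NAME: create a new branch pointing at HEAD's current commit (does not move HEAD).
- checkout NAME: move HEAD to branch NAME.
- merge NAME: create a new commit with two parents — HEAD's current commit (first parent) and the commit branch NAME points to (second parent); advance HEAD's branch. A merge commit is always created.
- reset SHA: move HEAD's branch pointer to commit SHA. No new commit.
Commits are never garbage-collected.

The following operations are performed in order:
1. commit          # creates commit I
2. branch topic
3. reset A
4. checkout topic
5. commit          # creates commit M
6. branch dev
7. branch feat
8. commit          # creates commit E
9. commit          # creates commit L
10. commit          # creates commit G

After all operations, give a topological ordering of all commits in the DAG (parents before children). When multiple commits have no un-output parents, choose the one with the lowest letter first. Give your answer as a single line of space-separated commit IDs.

Answer: A I M E L G

Derivation:
After op 1 (commit): HEAD=main@I [main=I]
After op 2 (branch): HEAD=main@I [main=I topic=I]
After op 3 (reset): HEAD=main@A [main=A topic=I]
After op 4 (checkout): HEAD=topic@I [main=A topic=I]
After op 5 (commit): HEAD=topic@M [main=A topic=M]
After op 6 (branch): HEAD=topic@M [dev=M main=A topic=M]
After op 7 (branch): HEAD=topic@M [dev=M feat=M main=A topic=M]
After op 8 (commit): HEAD=topic@E [dev=M feat=M main=A topic=E]
After op 9 (commit): HEAD=topic@L [dev=M feat=M main=A topic=L]
After op 10 (commit): HEAD=topic@G [dev=M feat=M main=A topic=G]
commit A: parents=[]
commit E: parents=['M']
commit G: parents=['L']
commit I: parents=['A']
commit L: parents=['E']
commit M: parents=['I']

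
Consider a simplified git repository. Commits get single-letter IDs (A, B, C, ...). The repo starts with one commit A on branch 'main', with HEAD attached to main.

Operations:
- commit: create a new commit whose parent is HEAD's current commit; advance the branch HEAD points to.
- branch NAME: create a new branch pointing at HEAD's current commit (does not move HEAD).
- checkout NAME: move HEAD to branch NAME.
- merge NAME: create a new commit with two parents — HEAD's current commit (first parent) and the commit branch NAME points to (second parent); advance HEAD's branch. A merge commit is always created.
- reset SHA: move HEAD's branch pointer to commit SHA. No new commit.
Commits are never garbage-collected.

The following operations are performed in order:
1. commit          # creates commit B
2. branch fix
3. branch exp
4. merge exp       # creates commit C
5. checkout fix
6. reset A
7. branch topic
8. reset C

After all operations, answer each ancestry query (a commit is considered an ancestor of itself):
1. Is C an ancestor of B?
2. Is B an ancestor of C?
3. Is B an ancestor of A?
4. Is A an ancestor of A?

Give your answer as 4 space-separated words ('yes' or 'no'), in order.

Answer: no yes no yes

Derivation:
After op 1 (commit): HEAD=main@B [main=B]
After op 2 (branch): HEAD=main@B [fix=B main=B]
After op 3 (branch): HEAD=main@B [exp=B fix=B main=B]
After op 4 (merge): HEAD=main@C [exp=B fix=B main=C]
After op 5 (checkout): HEAD=fix@B [exp=B fix=B main=C]
After op 6 (reset): HEAD=fix@A [exp=B fix=A main=C]
After op 7 (branch): HEAD=fix@A [exp=B fix=A main=C topic=A]
After op 8 (reset): HEAD=fix@C [exp=B fix=C main=C topic=A]
ancestors(B) = {A,B}; C in? no
ancestors(C) = {A,B,C}; B in? yes
ancestors(A) = {A}; B in? no
ancestors(A) = {A}; A in? yes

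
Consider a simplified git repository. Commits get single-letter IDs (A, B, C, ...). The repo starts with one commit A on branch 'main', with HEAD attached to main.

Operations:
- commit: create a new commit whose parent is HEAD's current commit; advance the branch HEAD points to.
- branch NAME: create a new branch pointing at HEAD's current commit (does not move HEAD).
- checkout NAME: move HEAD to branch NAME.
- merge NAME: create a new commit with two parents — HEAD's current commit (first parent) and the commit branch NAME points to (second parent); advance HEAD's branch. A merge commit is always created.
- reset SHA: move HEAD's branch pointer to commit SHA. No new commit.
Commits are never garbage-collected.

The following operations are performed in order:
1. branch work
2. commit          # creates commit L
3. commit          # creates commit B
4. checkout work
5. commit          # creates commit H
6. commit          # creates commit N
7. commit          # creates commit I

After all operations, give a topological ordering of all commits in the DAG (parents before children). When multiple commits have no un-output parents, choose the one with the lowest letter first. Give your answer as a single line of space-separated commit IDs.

Answer: A H L B N I

Derivation:
After op 1 (branch): HEAD=main@A [main=A work=A]
After op 2 (commit): HEAD=main@L [main=L work=A]
After op 3 (commit): HEAD=main@B [main=B work=A]
After op 4 (checkout): HEAD=work@A [main=B work=A]
After op 5 (commit): HEAD=work@H [main=B work=H]
After op 6 (commit): HEAD=work@N [main=B work=N]
After op 7 (commit): HEAD=work@I [main=B work=I]
commit A: parents=[]
commit B: parents=['L']
commit H: parents=['A']
commit I: parents=['N']
commit L: parents=['A']
commit N: parents=['H']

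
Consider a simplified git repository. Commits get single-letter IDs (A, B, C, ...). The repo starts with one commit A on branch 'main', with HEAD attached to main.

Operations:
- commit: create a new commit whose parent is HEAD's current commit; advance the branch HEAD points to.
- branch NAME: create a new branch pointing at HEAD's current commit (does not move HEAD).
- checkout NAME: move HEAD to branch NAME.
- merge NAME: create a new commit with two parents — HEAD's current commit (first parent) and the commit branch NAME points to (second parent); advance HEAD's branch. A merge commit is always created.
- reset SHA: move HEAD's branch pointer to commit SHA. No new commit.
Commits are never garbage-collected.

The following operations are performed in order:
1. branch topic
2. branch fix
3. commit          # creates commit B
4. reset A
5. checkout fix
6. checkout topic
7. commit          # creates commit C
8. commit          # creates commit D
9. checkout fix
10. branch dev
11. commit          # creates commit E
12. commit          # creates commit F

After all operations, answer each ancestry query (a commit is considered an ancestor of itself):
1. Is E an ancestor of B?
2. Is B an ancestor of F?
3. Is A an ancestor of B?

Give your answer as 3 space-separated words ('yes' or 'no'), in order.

After op 1 (branch): HEAD=main@A [main=A topic=A]
After op 2 (branch): HEAD=main@A [fix=A main=A topic=A]
After op 3 (commit): HEAD=main@B [fix=A main=B topic=A]
After op 4 (reset): HEAD=main@A [fix=A main=A topic=A]
After op 5 (checkout): HEAD=fix@A [fix=A main=A topic=A]
After op 6 (checkout): HEAD=topic@A [fix=A main=A topic=A]
After op 7 (commit): HEAD=topic@C [fix=A main=A topic=C]
After op 8 (commit): HEAD=topic@D [fix=A main=A topic=D]
After op 9 (checkout): HEAD=fix@A [fix=A main=A topic=D]
After op 10 (branch): HEAD=fix@A [dev=A fix=A main=A topic=D]
After op 11 (commit): HEAD=fix@E [dev=A fix=E main=A topic=D]
After op 12 (commit): HEAD=fix@F [dev=A fix=F main=A topic=D]
ancestors(B) = {A,B}; E in? no
ancestors(F) = {A,E,F}; B in? no
ancestors(B) = {A,B}; A in? yes

Answer: no no yes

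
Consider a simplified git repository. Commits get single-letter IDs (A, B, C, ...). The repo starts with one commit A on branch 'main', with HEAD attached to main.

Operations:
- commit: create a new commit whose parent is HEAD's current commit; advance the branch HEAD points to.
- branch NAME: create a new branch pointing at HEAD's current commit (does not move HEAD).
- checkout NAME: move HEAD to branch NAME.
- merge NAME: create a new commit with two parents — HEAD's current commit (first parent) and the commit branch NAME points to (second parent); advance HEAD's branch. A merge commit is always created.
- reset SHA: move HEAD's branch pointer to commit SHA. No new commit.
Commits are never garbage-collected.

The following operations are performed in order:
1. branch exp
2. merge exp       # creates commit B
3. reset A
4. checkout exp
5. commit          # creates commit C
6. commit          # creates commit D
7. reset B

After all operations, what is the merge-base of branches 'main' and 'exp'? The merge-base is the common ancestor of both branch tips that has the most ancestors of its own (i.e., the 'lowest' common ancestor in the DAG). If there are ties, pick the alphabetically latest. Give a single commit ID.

Answer: A

Derivation:
After op 1 (branch): HEAD=main@A [exp=A main=A]
After op 2 (merge): HEAD=main@B [exp=A main=B]
After op 3 (reset): HEAD=main@A [exp=A main=A]
After op 4 (checkout): HEAD=exp@A [exp=A main=A]
After op 5 (commit): HEAD=exp@C [exp=C main=A]
After op 6 (commit): HEAD=exp@D [exp=D main=A]
After op 7 (reset): HEAD=exp@B [exp=B main=A]
ancestors(main=A): ['A']
ancestors(exp=B): ['A', 'B']
common: ['A']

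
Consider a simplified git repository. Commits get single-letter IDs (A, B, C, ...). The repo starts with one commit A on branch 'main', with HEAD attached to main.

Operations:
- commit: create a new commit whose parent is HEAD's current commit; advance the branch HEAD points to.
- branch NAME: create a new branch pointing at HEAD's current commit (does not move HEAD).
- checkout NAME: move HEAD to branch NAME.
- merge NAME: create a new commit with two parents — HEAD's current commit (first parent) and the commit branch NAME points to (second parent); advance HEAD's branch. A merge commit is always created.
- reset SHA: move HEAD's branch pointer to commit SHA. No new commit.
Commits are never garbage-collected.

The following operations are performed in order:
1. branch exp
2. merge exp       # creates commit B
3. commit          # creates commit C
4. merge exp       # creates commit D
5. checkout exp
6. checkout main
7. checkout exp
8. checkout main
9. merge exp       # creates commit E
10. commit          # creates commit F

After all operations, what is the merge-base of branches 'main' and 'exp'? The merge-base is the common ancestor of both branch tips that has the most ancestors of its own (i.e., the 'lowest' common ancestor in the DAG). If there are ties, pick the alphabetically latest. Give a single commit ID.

After op 1 (branch): HEAD=main@A [exp=A main=A]
After op 2 (merge): HEAD=main@B [exp=A main=B]
After op 3 (commit): HEAD=main@C [exp=A main=C]
After op 4 (merge): HEAD=main@D [exp=A main=D]
After op 5 (checkout): HEAD=exp@A [exp=A main=D]
After op 6 (checkout): HEAD=main@D [exp=A main=D]
After op 7 (checkout): HEAD=exp@A [exp=A main=D]
After op 8 (checkout): HEAD=main@D [exp=A main=D]
After op 9 (merge): HEAD=main@E [exp=A main=E]
After op 10 (commit): HEAD=main@F [exp=A main=F]
ancestors(main=F): ['A', 'B', 'C', 'D', 'E', 'F']
ancestors(exp=A): ['A']
common: ['A']

Answer: A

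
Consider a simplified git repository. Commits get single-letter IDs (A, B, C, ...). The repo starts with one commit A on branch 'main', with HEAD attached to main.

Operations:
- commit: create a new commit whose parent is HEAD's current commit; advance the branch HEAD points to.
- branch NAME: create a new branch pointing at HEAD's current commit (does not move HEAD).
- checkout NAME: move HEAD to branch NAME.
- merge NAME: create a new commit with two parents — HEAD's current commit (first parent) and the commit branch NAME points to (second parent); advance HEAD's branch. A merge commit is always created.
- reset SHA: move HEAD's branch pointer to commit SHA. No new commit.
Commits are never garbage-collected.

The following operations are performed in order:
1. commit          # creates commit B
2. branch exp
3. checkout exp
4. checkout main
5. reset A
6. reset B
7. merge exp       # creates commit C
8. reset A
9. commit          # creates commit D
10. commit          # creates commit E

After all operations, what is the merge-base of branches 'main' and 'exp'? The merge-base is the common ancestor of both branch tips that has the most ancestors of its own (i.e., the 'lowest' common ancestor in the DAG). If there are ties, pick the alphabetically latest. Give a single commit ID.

After op 1 (commit): HEAD=main@B [main=B]
After op 2 (branch): HEAD=main@B [exp=B main=B]
After op 3 (checkout): HEAD=exp@B [exp=B main=B]
After op 4 (checkout): HEAD=main@B [exp=B main=B]
After op 5 (reset): HEAD=main@A [exp=B main=A]
After op 6 (reset): HEAD=main@B [exp=B main=B]
After op 7 (merge): HEAD=main@C [exp=B main=C]
After op 8 (reset): HEAD=main@A [exp=B main=A]
After op 9 (commit): HEAD=main@D [exp=B main=D]
After op 10 (commit): HEAD=main@E [exp=B main=E]
ancestors(main=E): ['A', 'D', 'E']
ancestors(exp=B): ['A', 'B']
common: ['A']

Answer: A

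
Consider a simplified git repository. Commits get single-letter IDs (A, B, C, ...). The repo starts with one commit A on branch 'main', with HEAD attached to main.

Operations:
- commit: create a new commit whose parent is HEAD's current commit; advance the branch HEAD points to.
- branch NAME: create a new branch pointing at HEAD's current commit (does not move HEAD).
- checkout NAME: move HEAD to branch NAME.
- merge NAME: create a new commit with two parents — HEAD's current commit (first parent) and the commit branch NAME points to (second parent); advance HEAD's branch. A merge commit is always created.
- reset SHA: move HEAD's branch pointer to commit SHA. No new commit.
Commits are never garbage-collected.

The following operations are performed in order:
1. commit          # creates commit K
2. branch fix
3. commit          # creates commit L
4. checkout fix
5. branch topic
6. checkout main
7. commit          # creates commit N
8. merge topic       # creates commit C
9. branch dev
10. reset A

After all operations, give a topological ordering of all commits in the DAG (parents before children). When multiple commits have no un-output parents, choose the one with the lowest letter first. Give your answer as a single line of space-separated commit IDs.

After op 1 (commit): HEAD=main@K [main=K]
After op 2 (branch): HEAD=main@K [fix=K main=K]
After op 3 (commit): HEAD=main@L [fix=K main=L]
After op 4 (checkout): HEAD=fix@K [fix=K main=L]
After op 5 (branch): HEAD=fix@K [fix=K main=L topic=K]
After op 6 (checkout): HEAD=main@L [fix=K main=L topic=K]
After op 7 (commit): HEAD=main@N [fix=K main=N topic=K]
After op 8 (merge): HEAD=main@C [fix=K main=C topic=K]
After op 9 (branch): HEAD=main@C [dev=C fix=K main=C topic=K]
After op 10 (reset): HEAD=main@A [dev=C fix=K main=A topic=K]
commit A: parents=[]
commit C: parents=['N', 'K']
commit K: parents=['A']
commit L: parents=['K']
commit N: parents=['L']

Answer: A K L N C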